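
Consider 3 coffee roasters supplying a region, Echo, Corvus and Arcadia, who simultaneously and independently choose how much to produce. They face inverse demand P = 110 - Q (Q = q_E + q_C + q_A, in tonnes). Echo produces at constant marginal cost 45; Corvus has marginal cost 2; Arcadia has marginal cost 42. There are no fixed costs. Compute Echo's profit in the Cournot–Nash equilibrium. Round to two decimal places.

Echo's profit: π_E = (110 - Q)q_E - (45q_E). Setting ∂π_E/∂q_E = 0: 65 - 2q_E - (q_C + q_A) = 0.
Corvus's profit: π_C = (110 - Q)q_C - (2q_C). Setting ∂π_C/∂q_C = 0: 108 - 2q_C - (q_E + q_A) = 0.
Arcadia's first-order condition: 68 - 2q_A - (q_E + q_C) = 0.
Summing all 3 equations gives 241 − 4Q = 0, hence Q = 241/4.
Back-substituting: q_E = (65 − 241/4) = 19/4, q_C = (108 − 241/4) = 191/4, q_A = (68 − 241/4) = 31/4.
Price P = 110 - 241/4 = 199/4.
Echo's profit: (199/4 - 45)·(19/4) = 361/16.

22.56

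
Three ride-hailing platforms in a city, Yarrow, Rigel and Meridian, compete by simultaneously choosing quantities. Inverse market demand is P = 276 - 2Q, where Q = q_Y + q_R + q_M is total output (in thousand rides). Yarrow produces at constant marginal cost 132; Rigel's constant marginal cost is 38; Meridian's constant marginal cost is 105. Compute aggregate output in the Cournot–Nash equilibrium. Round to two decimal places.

69.13

Yarrow's profit: π_Y = (276 - 2Q)q_Y - (132q_Y). Setting ∂π_Y/∂q_Y = 0: 144 - 4q_Y - 2(q_R + q_M) = 0.
Rigel's profit: π_R = (276 - 2Q)q_R - (38q_R). Setting ∂π_R/∂q_R = 0: 238 - 4q_R - 2(q_Y + q_M) = 0.
Meridian's profit: π_M = (276 - 2Q)q_M - (105q_M). Setting ∂π_M/∂q_M = 0: 171 - 4q_M - 2(q_Y + q_R) = 0.
Summing all 3 equations gives 553 − 8Q = 0, hence Q = 553/8.
Back-substituting: q_Y = (144 − 553/4)/2 = 23/8, q_R = (238 − 553/4)/2 = 399/8, q_M = (171 − 553/4)/2 = 131/8.
Total output Q = 23/8 + 399/8 + 131/8 = 553/8.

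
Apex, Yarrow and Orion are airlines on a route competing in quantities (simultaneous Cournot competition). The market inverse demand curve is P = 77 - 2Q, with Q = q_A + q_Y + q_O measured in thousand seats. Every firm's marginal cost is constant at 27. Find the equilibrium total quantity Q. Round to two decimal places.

18.75

Each firm earns π_i = (77 - 2Q)q_i - 27q_i.
First-order condition (treating rivals' output as given): 50 - 4q_i - 2·Σ_{j≠i} q_j = 0.
By symmetry each firm produces the same amount; substituting Σ_{j≠i} q_j = 2q_i yields q_i = 50/8 = 25/4.
Total output Q = 25/4 + 25/4 + 25/4 = 75/4.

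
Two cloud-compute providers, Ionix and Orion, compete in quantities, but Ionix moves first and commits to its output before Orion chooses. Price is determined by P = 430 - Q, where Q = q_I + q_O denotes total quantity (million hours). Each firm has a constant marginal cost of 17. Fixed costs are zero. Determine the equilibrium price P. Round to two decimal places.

120.25

Solve by backward induction. Given q_I, the follower Orion maximises π_O = (430 - q_I - q_O)q_O - 17q_O.
Setting the follower's marginal profit to zero, 413 - q_I - 2q_O = 0, i.e. q_O = (413 - q_I)/2.
The leader anticipates this reaction. Substituting into P = 430 - Q gives P = 447/2 - (1/2)q_I, so π_I = (447/2 - (1/2)q_I)q_I - 17q_I.
Maximising: ∂π_I/∂q_I = 413/2 - q_I = 0, giving q_I = 413/2.
Then q_O = (413 - 413/2)/2 = 413/4.
Total output Q = 1239/4, so price P = 430 - 1239/4 = 481/4.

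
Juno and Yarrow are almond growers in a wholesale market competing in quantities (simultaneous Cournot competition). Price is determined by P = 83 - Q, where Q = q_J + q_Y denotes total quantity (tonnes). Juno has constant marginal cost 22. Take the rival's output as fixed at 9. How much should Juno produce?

26

With the rival's output fixed at 9, Juno's profit is π_J = (83 - 9 - q_J)q_J - (22q_J) = (74 - q_J)q_J - (22q_J).
∂π_J/∂q_J = 52 - 2q_J = 0, so q_J = 26.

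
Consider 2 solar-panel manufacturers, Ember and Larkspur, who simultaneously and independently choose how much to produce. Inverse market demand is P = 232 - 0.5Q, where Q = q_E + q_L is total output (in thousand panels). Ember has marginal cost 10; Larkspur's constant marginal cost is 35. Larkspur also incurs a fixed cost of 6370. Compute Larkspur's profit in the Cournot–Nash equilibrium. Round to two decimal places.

204.22

Ember's profit: π_E = (232 - 0.5Q)q_E - (10q_E). Setting ∂π_E/∂q_E = 0: 222 - q_E - (1/2)(q_L) = 0.
Larkspur's profit: π_L = (232 - 0.5Q)q_L - (35q_L). Setting ∂π_L/∂q_L = 0: 197 - q_L - (1/2)(q_E) = 0.
Rearranging gives the reaction functions q_E = (222 - (1/2)q_L) and q_L = (197 - (1/2)q_E).
Solving the pair: q_E = 494/3, q_L = 344/3.
Price P = 232 - (1/2)·(838/3) = 277/3.
Larkspur's profit: (277/3 - 35)·(344/3) - 6370 = 1838/9.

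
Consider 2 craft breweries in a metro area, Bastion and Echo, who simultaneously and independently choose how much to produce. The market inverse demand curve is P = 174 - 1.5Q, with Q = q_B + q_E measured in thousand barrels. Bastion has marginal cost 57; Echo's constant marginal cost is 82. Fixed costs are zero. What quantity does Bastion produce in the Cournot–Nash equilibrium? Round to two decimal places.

31.56

Bastion's profit: π_B = (174 - 1.5Q)q_B - (57q_B). Setting ∂π_B/∂q_B = 0: 117 - 3q_B - (3/2)(q_E) = 0.
Echo's first-order condition: 92 - 3q_E - (3/2)(q_B) = 0.
So q_B = (117 - (3/2)q_E)/3 and q_E = (92 - (3/2)q_B)/3.
Substituting one into the other gives q_B = 284/9 and q_E = 134/9.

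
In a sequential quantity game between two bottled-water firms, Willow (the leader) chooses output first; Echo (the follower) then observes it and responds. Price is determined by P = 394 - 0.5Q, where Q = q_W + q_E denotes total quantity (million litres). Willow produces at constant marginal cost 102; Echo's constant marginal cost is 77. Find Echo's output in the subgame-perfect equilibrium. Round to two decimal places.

The follower Echo best-responds to any q_W: π_E = (394 - 0.5Q)q_E - 77q_E.
Setting the follower's marginal profit to zero, 317 - (1/2)q_W - q_E = 0, i.e. q_E = (317 - (1/2)q_W).
Willow substitutes q_E(q_W) into its own profit: π_W = q_W(394 - (1/2)q_W - (317 - (1/2)q_W)/2) - 102q_W = (471/2 - (1/4)q_W)q_W - 102q_W.
Maximising: ∂π_W/∂q_W = 267/2 - (1/2)q_W = 0, giving q_W = 267.
Then q_E = (317 - (1/2)·267) = 367/2.

183.50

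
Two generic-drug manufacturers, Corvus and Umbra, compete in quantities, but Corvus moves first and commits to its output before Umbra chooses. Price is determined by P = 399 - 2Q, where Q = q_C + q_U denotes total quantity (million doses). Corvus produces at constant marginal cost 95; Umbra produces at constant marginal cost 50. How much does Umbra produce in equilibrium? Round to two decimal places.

54.88

The follower Umbra best-responds to any q_C: π_U = (399 - 2Q)q_U - 50q_U.
∂π_U/∂q_U = 349 - 2q_C - 4q_U = 0 gives the reaction function q_U = (349 - 2q_C)/4.
Corvus substitutes q_U(q_C) into its own profit: π_C = q_C(399 - 2q_C - (349 - 2q_C)/2) - 95q_C = (449/2 - q_C)q_C - 95q_C.
Leader FOC: 259/2 - 2q_C = 0, so q_C = 259/4.
Then q_U = (349 - 2·(259/4))/4 = 439/8.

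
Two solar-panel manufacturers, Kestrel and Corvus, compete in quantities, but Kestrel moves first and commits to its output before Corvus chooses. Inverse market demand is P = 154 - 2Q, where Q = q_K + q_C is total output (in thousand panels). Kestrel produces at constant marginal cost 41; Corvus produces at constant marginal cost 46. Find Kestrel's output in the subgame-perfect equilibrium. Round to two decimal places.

The follower Corvus best-responds to any q_K: π_C = (154 - 2Q)q_C - 46q_C.
Follower FOC: 108 - 2q_K - 4q_C = 0, so q_C(q_K) = (108 - 2q_K)/4.
The leader anticipates this reaction. Substituting into P = 154 - 2Q gives P = 100 - q_K, so π_K = (100 - q_K)q_K - 41q_K.
Maximising: ∂π_K/∂q_K = 59 - 2q_K = 0, giving q_K = 59/2.
Then q_C = (108 - 2·(59/2))/4 = 49/4.

29.50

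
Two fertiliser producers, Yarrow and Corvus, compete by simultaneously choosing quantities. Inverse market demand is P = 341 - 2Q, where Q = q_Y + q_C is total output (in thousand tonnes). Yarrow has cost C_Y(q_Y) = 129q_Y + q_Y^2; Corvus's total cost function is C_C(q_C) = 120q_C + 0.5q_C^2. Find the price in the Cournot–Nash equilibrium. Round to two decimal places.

Yarrow's profit: π_Y = (341 - 2Q)q_Y - (129q_Y + q_Y²). Setting ∂π_Y/∂q_Y = 0: 212 - 6q_Y - 2(q_C) = 0.
Corvus's profit: π_C = (341 - 2Q)q_C - (120q_C + (1/2)q_C²). Setting ∂π_C/∂q_C = 0: 221 - 5q_C - 2(q_Y) = 0.
So q_Y = (212 - 2q_C)/6 and q_C = (221 - 2q_Y)/5.
Substituting one into the other gives q_Y = 309/13 and q_C = 451/13.
Total output Q = 760/13, so price P = 341 - 2·(760/13) = 224.0769.

224.08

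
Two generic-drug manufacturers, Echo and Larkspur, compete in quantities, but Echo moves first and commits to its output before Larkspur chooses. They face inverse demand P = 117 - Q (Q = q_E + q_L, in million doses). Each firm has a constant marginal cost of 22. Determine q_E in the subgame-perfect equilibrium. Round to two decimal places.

47.50

The follower Larkspur best-responds to any q_E: π_L = (117 - Q)q_L - 22q_L.
Setting the follower's marginal profit to zero, 95 - q_E - 2q_L = 0, i.e. q_L = (95 - q_E)/2.
Echo substitutes q_L(q_E) into its own profit: π_E = q_E(117 - q_E - (95 - q_E)/2) - 22q_E = (139/2 - (1/2)q_E)q_E - 22q_E.
Leader FOC: 95/2 - q_E = 0, so q_E = 95/2.
Then q_L = (95 - 95/2)/2 = 95/4.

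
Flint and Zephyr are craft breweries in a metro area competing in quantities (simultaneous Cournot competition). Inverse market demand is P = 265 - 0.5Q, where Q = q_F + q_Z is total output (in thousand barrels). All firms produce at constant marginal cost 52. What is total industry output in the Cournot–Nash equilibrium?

284

Each firm earns π_i = (265 - 0.5Q)q_i - 52q_i.
First-order condition (treating rivals' output as given): 213 - q_i - (1/2)q_j = 0.
With identical firms every q_j equals q_i, so q_j = q_i and 213 = (3/2)q_i, giving q_i = 142.
Total output Q = 142 + 142 = 284.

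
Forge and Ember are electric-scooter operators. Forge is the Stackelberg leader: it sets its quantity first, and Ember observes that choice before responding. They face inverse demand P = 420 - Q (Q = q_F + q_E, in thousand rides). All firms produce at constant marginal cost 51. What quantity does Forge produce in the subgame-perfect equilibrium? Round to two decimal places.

Solve by backward induction. Given q_F, the follower Ember maximises π_E = (420 - q_F - q_E)q_E - 51q_E.
Setting the follower's marginal profit to zero, 369 - q_F - 2q_E = 0, i.e. q_E = (369 - q_F)/2.
The leader anticipates this reaction. Substituting into P = 420 - Q gives P = 471/2 - (1/2)q_F, so π_F = (471/2 - (1/2)q_F)q_F - 51q_F.
Maximising: ∂π_F/∂q_F = 369/2 - q_F = 0, giving q_F = 369/2.
Then q_E = (369 - 369/2)/2 = 369/4.

184.50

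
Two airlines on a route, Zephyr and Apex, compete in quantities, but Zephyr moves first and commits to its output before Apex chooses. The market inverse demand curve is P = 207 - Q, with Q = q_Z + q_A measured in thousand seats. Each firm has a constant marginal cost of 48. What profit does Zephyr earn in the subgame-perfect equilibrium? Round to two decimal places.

The follower Apex best-responds to any q_Z: π_A = (207 - Q)q_A - 48q_A.
Setting the follower's marginal profit to zero, 159 - q_Z - 2q_A = 0, i.e. q_A = (159 - q_Z)/2.
The leader anticipates this reaction. Substituting into P = 207 - Q gives P = 255/2 - (1/2)q_Z, so π_Z = (255/2 - (1/2)q_Z)q_Z - 48q_Z.
The leader's first-order condition 159/2 - q_Z = 0 yields q_Z = 159/2.
Then q_A = (159 - 159/2)/2 = 159/4.
Price P = 207 - 477/4 = 351/4.
Zephyr's profit: (351/4 - 48)·(159/2) = 3160.1250.

3160.13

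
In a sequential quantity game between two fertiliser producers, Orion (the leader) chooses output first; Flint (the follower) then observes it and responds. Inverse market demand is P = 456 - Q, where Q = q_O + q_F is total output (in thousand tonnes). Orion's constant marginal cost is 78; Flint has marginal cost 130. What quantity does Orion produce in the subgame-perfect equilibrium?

215

The follower Flint best-responds to any q_O: π_F = (456 - Q)q_F - 130q_F.
∂π_F/∂q_F = 326 - q_O - 2q_F = 0 gives the reaction function q_F = (326 - q_O)/2.
Orion substitutes q_F(q_O) into its own profit: π_O = q_O(456 - q_O - (326 - q_O)/2) - 78q_O = (293 - (1/2)q_O)q_O - 78q_O.
Leader FOC: 215 - q_O = 0, so q_O = 215.
Then q_F = (326 - 215)/2 = 111/2.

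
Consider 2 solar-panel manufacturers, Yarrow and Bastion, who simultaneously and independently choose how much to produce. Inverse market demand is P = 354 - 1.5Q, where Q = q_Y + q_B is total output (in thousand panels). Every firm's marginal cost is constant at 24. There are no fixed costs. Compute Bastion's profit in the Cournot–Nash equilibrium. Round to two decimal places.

8066.67

Each firm earns π_i = (354 - 1.5Q)q_i - 24q_i.
First-order condition (treating rivals' output as given): 330 - 3q_i - (3/2)q_j = 0.
By symmetry each firm produces the same amount; substituting q_j = q_i yields q_i = 330/(9/2) = 220/3.
Price P = 354 - (3/2)·(440/3) = 134.
Bastion's profit: (134 - 24)·(220/3) = 8066.6667.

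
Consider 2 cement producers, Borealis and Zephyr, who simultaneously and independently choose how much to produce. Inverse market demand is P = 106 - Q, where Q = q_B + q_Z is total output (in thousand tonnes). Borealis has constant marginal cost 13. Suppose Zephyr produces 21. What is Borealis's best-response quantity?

36

With the rival's output fixed at 21, Borealis's profit is π_B = (106 - 21 - q_B)q_B - (13q_B) = (85 - q_B)q_B - (13q_B).
∂π_B/∂q_B = 72 - 2q_B = 0, so q_B = 36.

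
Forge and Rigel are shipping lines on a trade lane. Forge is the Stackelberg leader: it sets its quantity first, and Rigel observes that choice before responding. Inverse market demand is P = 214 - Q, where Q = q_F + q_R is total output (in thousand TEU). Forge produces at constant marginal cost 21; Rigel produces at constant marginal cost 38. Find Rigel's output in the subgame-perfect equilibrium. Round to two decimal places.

Solve by backward induction. Given q_F, the follower Rigel maximises π_R = (214 - q_F - q_R)q_R - 38q_R.
∂π_R/∂q_R = 176 - q_F - 2q_R = 0 gives the reaction function q_R = (176 - q_F)/2.
Forge substitutes q_R(q_F) into its own profit: π_F = q_F(214 - q_F - (176 - q_F)/2) - 21q_F = (126 - (1/2)q_F)q_F - 21q_F.
The leader's first-order condition 105 - q_F = 0 yields q_F = 105.
Then q_R = (176 - 105)/2 = 71/2.

35.50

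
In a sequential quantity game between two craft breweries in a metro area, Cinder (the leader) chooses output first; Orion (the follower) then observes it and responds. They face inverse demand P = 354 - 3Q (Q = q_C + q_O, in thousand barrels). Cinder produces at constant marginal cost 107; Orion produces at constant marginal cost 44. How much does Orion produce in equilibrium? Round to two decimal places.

36.33

The follower Orion best-responds to any q_C: π_O = (354 - 3Q)q_O - 44q_O.
∂π_O/∂q_O = 310 - 3q_C - 6q_O = 0 gives the reaction function q_O = (310 - 3q_C)/6.
The leader anticipates this reaction. Substituting into P = 354 - 3Q gives P = 199 - (3/2)q_C, so π_C = (199 - (3/2)q_C)q_C - 107q_C.
The leader's first-order condition 92 - 3q_C = 0 yields q_C = 92/3.
Then q_O = (310 - 3·(92/3))/6 = 109/3.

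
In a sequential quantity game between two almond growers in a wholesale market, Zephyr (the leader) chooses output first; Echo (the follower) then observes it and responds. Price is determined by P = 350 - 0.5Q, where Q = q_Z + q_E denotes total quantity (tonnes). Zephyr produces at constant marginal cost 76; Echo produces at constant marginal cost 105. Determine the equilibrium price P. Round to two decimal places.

The follower Echo best-responds to any q_Z: π_E = (350 - 0.5Q)q_E - 105q_E.
Setting the follower's marginal profit to zero, 245 - (1/2)q_Z - q_E = 0, i.e. q_E = (245 - (1/2)q_Z).
The leader anticipates this reaction. Substituting into P = 350 - 0.5Q gives P = 455/2 - (1/4)q_Z, so π_Z = (455/2 - (1/4)q_Z)q_Z - 76q_Z.
The leader's first-order condition 303/2 - (1/2)q_Z = 0 yields q_Z = 303.
Then q_E = (245 - (1/2)·303) = 187/2.
Total output Q = 793/2, so price P = 350 - (1/2)·(793/2) = 607/4.

151.75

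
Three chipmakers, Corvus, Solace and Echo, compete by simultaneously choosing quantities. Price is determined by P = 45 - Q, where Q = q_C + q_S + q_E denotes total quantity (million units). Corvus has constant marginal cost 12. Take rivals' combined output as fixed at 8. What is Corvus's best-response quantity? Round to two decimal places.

With rivals' combined output fixed at 8, Corvus's profit is π_C = (45 - 8 - q_C)q_C - (12q_C) = (37 - q_C)q_C - (12q_C).
∂π_C/∂q_C = 25 - 2q_C = 0, so q_C = 25/2.

12.50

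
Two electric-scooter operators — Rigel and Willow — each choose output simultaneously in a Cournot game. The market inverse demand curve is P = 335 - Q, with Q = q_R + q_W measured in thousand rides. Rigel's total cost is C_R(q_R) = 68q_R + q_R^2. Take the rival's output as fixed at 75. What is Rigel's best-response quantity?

With the rival's output fixed at 75, Rigel's profit is π_R = (335 - 75 - q_R)q_R - (68q_R + q_R²) = (260 - q_R)q_R - (68q_R + q_R²).
∂π_R/∂q_R = 192 - 4q_R = 0, so q_R = 48.

48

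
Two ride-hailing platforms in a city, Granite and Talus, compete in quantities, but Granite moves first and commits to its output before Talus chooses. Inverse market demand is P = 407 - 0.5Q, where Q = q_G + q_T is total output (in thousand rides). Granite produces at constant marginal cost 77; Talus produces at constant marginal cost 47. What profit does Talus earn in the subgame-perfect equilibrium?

22050

The follower Talus best-responds to any q_G: π_T = (407 - 0.5Q)q_T - 47q_T.
Follower FOC: 360 - (1/2)q_G - q_T = 0, so q_T(q_G) = (360 - (1/2)q_G).
The leader anticipates this reaction. Substituting into P = 407 - 0.5Q gives P = 227 - (1/4)q_G, so π_G = (227 - (1/4)q_G)q_G - 77q_G.
Maximising: ∂π_G/∂q_G = 150 - (1/2)q_G = 0, giving q_G = 300.
Then q_T = (360 - (1/2)·300) = 210.
Price P = 407 - (1/2)·510 = 152.
Talus's profit: (152 - 47)·210 = 22050.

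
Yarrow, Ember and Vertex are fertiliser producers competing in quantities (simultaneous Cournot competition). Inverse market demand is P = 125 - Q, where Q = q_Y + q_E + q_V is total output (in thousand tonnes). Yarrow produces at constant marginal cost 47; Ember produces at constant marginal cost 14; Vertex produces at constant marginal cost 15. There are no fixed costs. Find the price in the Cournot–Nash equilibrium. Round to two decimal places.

50.25

Yarrow's profit: π_Y = (125 - Q)q_Y - (47q_Y). Setting ∂π_Y/∂q_Y = 0: 78 - 2q_Y - (q_E + q_V) = 0.
Ember's first-order condition: 111 - 2q_E - (q_Y + q_V) = 0.
Vertex's profit: π_V = (125 - Q)q_V - (15q_V). Setting ∂π_V/∂q_V = 0: 110 - 2q_V - (q_Y + q_E) = 0.
Adding the 3 conditions: 299 − 2Q − 2Q = 0, i.e. Q = 299/4.
Back-substituting: q_Y = (78 − 299/4) = 13/4, q_E = (111 − 299/4) = 145/4, q_V = (110 − 299/4) = 141/4.
Total output Q = 299/4, so price P = 125 - 299/4 = 201/4.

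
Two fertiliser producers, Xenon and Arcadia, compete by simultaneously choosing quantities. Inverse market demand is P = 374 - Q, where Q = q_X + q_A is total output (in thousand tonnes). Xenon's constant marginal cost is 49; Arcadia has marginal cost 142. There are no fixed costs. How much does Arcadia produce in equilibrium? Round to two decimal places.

Xenon's profit: π_X = (374 - Q)q_X - (49q_X). Setting ∂π_X/∂q_X = 0: 325 - 2q_X - (q_A) = 0.
Arcadia's first-order condition: 232 - 2q_A - (q_X) = 0.
So q_X = (325 - q_A)/2 and q_A = (232 - q_X)/2.
Solving the pair: q_X = 418/3, q_A = 139/3.

46.33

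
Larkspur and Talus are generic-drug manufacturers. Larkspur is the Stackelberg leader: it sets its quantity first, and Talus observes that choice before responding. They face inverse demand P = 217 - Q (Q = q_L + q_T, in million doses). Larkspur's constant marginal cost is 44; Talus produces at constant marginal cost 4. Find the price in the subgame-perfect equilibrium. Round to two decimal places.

77.25

The follower Talus best-responds to any q_L: π_T = (217 - Q)q_T - 4q_T.
Setting the follower's marginal profit to zero, 213 - q_L - 2q_T = 0, i.e. q_T = (213 - q_L)/2.
Larkspur substitutes q_T(q_L) into its own profit: π_L = q_L(217 - q_L - (213 - q_L)/2) - 44q_L = (221/2 - (1/2)q_L)q_L - 44q_L.
The leader's first-order condition 133/2 - q_L = 0 yields q_L = 133/2.
Then q_T = (213 - 133/2)/2 = 293/4.
Total output Q = 559/4, so price P = 217 - 559/4 = 309/4.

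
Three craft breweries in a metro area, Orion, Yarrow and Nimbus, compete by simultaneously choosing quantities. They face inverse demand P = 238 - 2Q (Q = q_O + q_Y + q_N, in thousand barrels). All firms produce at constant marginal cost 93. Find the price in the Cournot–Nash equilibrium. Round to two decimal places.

Each firm earns π_i = (238 - 2Q)q_i - 93q_i.
Setting ∂π_i/∂q_i = 0 with rivals' quantities fixed: 145 - 4q_i - 2·Σ_{j≠i} q_j = 0.
With identical firms every q_j equals q_i, so Σ_{j≠i} q_j = 2q_i and 145 = 8q_i, giving q_i = 145/8.
Total output Q = 435/8, so price P = 238 - 2·(435/8) = 517/4.

129.25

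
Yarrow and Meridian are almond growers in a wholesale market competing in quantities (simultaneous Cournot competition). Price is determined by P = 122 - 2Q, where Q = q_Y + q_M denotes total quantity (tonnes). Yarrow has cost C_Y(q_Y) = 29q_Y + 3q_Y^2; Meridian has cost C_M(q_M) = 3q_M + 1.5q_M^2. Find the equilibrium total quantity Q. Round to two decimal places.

Yarrow's profit: π_Y = (122 - 2Q)q_Y - (29q_Y + 3q_Y²). Setting ∂π_Y/∂q_Y = 0: 93 - 10q_Y - 2(q_M) = 0.
Meridian's first-order condition: 119 - 7q_M - 2(q_Y) = 0.
Rearranging gives the reaction functions q_Y = (93 - 2q_M)/10 and q_M = (119 - 2q_Y)/7.
Substituting one into the other gives q_Y = 413/66 and q_M = 502/33.
Total output Q = 413/66 + 502/33 = 1417/66.

21.47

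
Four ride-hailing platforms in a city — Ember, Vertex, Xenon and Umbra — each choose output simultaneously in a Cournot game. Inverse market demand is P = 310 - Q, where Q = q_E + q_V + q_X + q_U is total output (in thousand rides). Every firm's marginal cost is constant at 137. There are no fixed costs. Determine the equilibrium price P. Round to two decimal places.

171.60

Each firm earns π_i = (310 - Q)q_i - 137q_i.
Setting ∂π_i/∂q_i = 0 with rivals' quantities fixed: 173 - 2q_i - Σ_{j≠i} q_j = 0.
With identical firms every q_j equals q_i, so Σ_{j≠i} q_j = 3q_i and 173 = 5q_i, giving q_i = 173/5.
Total output Q = 692/5, so price P = 310 - 692/5 = 858/5.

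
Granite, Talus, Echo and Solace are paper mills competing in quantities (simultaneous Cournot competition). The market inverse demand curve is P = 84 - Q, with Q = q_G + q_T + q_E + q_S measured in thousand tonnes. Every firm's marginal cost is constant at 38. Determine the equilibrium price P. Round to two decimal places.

47.20

Each firm earns π_i = (84 - Q)q_i - 38q_i.
Setting ∂π_i/∂q_i = 0 with rivals' quantities fixed: 46 - 2q_i - Σ_{j≠i} q_j = 0.
By symmetry each firm produces the same amount; substituting Σ_{j≠i} q_j = 3q_i yields q_i = 46/5.
Total output Q = 184/5, so price P = 84 - 184/5 = 236/5.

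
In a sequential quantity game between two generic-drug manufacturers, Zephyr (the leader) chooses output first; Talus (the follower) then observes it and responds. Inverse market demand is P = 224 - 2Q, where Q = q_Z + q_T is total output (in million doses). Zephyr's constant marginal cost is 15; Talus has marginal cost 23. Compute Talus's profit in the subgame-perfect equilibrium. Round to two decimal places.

1069.53

The follower Talus best-responds to any q_Z: π_T = (224 - 2Q)q_T - 23q_T.
∂π_T/∂q_T = 201 - 2q_Z - 4q_T = 0 gives the reaction function q_T = (201 - 2q_Z)/4.
Zephyr substitutes q_T(q_Z) into its own profit: π_Z = q_Z(224 - 2q_Z - (201 - 2q_Z)/2) - 15q_Z = (247/2 - q_Z)q_Z - 15q_Z.
Leader FOC: 217/2 - 2q_Z = 0, so q_Z = 217/4.
Then q_T = (201 - 2·(217/4))/4 = 185/8.
Price P = 224 - 2·(619/8) = 277/4.
Talus's profit: (277/4 - 23)·(185/8) = 1069.5313.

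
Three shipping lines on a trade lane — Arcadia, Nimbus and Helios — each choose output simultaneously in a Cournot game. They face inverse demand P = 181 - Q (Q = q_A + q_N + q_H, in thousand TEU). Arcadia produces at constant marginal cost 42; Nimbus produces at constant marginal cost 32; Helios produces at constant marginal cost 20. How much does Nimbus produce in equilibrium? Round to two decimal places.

Arcadia's profit: π_A = (181 - Q)q_A - (42q_A). Setting ∂π_A/∂q_A = 0: 139 - 2q_A - (q_N + q_H) = 0.
Nimbus's first-order condition: 149 - 2q_N - (q_A + q_H) = 0.
Helios's profit: π_H = (181 - Q)q_H - (20q_H). Setting ∂π_H/∂q_H = 0: 161 - 2q_H - (q_A + q_N) = 0.
Adding the 3 conditions: 449 − 2Q − 2Q = 0, i.e. Q = 449/4.
Back-substituting: q_A = (139 − 449/4) = 107/4, q_N = (149 − 449/4) = 147/4, q_H = (161 − 449/4) = 195/4.

36.75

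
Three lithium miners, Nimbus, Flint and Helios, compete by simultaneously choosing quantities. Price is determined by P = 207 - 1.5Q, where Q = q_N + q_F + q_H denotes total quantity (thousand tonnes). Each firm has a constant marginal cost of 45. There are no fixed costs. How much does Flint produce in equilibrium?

27

A representative firm's profit is π_i = q_i(207 - 1.5Q) - 45q_i.
Setting ∂π_i/∂q_i = 0 with rivals' quantities fixed: 162 - 3q_i - (3/2)·Σ_{j≠i} q_j = 0.
By symmetry each firm produces the same amount; substituting Σ_{j≠i} q_j = 2q_i yields q_i = 162/6 = 27.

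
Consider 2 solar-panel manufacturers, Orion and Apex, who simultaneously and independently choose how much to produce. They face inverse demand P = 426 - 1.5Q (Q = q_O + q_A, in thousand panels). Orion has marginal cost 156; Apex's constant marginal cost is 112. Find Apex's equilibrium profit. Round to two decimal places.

9493.63

Orion's profit: π_O = (426 - 1.5Q)q_O - (156q_O). Setting ∂π_O/∂q_O = 0: 270 - 3q_O - (3/2)(q_A) = 0.
Apex's first-order condition: 314 - 3q_A - (3/2)(q_O) = 0.
Rearranging gives the reaction functions q_O = (270 - (3/2)q_A)/3 and q_A = (314 - (3/2)q_O)/3.
Solving the pair: q_O = 452/9, q_A = 716/9.
Price P = 426 - (3/2)·(1168/9) = 694/3.
Apex's profit: (694/3 - 112)·(716/9) = 9493.6296.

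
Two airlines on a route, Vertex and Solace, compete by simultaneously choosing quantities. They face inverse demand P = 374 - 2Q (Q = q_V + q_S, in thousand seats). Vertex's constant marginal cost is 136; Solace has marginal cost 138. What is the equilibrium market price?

216

Vertex's profit: π_V = (374 - 2Q)q_V - (136q_V). Setting ∂π_V/∂q_V = 0: 238 - 4q_V - 2(q_S) = 0.
Solace's first-order condition: 236 - 4q_S - 2(q_V) = 0.
Best responses: q_V = (238 - 2q_S)/4, q_S = (236 - 2q_V)/4.
Solving the pair: q_V = 40, q_S = 39.
Total output Q = 79, so price P = 374 - 2·79 = 216.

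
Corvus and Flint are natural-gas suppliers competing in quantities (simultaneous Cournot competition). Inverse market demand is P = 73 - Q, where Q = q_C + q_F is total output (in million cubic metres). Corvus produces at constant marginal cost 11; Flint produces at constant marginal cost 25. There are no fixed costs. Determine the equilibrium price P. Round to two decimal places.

36.33

Corvus's profit: π_C = (73 - Q)q_C - (11q_C). Setting ∂π_C/∂q_C = 0: 62 - 2q_C - (q_F) = 0.
Flint's profit: π_F = (73 - Q)q_F - (25q_F). Setting ∂π_F/∂q_F = 0: 48 - 2q_F - (q_C) = 0.
So q_C = (62 - q_F)/2 and q_F = (48 - q_C)/2.
Substituting one into the other gives q_C = 76/3 and q_F = 34/3.
Total output Q = 110/3, so price P = 73 - 110/3 = 109/3.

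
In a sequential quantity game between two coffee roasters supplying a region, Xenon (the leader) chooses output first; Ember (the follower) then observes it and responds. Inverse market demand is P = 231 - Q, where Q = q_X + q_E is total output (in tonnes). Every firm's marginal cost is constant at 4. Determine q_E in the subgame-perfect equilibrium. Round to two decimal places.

56.75

Solve by backward induction. Given q_X, the follower Ember maximises π_E = (231 - q_X - q_E)q_E - 4q_E.
Follower FOC: 227 - q_X - 2q_E = 0, so q_E(q_X) = (227 - q_X)/2.
Xenon substitutes q_E(q_X) into its own profit: π_X = q_X(231 - q_X - (227 - q_X)/2) - 4q_X = (235/2 - (1/2)q_X)q_X - 4q_X.
The leader's first-order condition 227/2 - q_X = 0 yields q_X = 227/2.
Then q_E = (227 - 227/2)/2 = 227/4.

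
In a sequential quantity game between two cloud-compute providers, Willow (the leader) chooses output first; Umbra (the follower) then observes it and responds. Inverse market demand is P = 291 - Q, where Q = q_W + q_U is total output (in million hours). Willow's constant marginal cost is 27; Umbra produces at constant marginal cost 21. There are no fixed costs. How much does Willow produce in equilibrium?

129

Solve by backward induction. Given q_W, the follower Umbra maximises π_U = (291 - q_W - q_U)q_U - 21q_U.
Follower FOC: 270 - q_W - 2q_U = 0, so q_U(q_W) = (270 - q_W)/2.
The leader anticipates this reaction. Substituting into P = 291 - Q gives P = 156 - (1/2)q_W, so π_W = (156 - (1/2)q_W)q_W - 27q_W.
Maximising: ∂π_W/∂q_W = 129 - q_W = 0, giving q_W = 129.
Then q_U = (270 - 129)/2 = 141/2.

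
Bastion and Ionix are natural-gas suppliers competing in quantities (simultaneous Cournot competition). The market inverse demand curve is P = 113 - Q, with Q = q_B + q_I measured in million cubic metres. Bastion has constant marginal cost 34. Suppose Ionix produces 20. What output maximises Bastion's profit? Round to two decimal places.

With the rival's output fixed at 20, Bastion's profit is π_B = (113 - 20 - q_B)q_B - (34q_B) = (93 - q_B)q_B - (34q_B).
∂π_B/∂q_B = 59 - 2q_B = 0, so q_B = 59/2.

29.50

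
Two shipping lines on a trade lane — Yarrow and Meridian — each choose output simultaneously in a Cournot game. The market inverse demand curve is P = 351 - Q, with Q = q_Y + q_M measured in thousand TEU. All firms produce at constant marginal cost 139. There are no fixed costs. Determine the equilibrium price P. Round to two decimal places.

209.67

Each firm earns π_i = (351 - Q)q_i - 139q_i.
Setting ∂π_i/∂q_i = 0 with rivals' quantities fixed: 212 - 2q_i - q_j = 0.
By symmetry each firm produces the same amount; substituting q_j = q_i yields q_i = 212/3.
Total output Q = 424/3, so price P = 351 - 424/3 = 629/3.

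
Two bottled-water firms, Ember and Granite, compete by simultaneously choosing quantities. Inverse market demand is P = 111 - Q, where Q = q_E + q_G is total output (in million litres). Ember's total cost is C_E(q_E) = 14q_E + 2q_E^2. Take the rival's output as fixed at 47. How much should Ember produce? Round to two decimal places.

8.33

With the rival's output fixed at 47, Ember's profit is π_E = (111 - 47 - q_E)q_E - (14q_E + 2q_E²) = (64 - q_E)q_E - (14q_E + 2q_E²).
∂π_E/∂q_E = 50 - 6q_E = 0, so q_E = 25/3.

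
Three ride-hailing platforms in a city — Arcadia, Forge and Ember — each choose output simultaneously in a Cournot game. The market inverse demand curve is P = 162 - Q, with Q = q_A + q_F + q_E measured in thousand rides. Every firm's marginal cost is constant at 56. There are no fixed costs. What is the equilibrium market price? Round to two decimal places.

A representative firm's profit is π_i = q_i(162 - Q) - 56q_i.
Setting ∂π_i/∂q_i = 0 with rivals' quantities fixed: 106 - 2q_i - Σ_{j≠i} q_j = 0.
By symmetry each firm produces the same amount; substituting Σ_{j≠i} q_j = 2q_i yields q_i = 106/4 = 53/2.
Total output Q = 159/2, so price P = 162 - 159/2 = 165/2.

82.50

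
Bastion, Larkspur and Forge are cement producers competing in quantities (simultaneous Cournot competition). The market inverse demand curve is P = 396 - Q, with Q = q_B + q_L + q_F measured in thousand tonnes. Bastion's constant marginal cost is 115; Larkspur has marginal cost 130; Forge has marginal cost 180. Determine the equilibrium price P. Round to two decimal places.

Bastion's profit: π_B = (396 - Q)q_B - (115q_B). Setting ∂π_B/∂q_B = 0: 281 - 2q_B - (q_L + q_F) = 0.
Larkspur's first-order condition: 266 - 2q_L - (q_B + q_F) = 0.
Forge's first-order condition: 216 - 2q_F - (q_B + q_L) = 0.
Adding the 3 conditions: 763 − 2Q − 2Q = 0, i.e. Q = 763/4.
Back-substituting: q_B = (281 − 763/4) = 361/4, q_L = (266 − 763/4) = 301/4, q_F = (216 − 763/4) = 101/4.
Total output Q = 763/4, so price P = 396 - 763/4 = 821/4.

205.25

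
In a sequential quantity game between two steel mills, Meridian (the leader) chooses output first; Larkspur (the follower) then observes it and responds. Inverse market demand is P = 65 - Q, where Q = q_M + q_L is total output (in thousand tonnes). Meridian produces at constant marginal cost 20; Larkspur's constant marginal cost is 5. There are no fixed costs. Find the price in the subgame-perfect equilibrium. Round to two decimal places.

Solve by backward induction. Given q_M, the follower Larkspur maximises π_L = (65 - q_M - q_L)q_L - 5q_L.
Follower FOC: 60 - q_M - 2q_L = 0, so q_L(q_M) = (60 - q_M)/2.
Meridian substitutes q_L(q_M) into its own profit: π_M = q_M(65 - q_M - (60 - q_M)/2) - 20q_M = (35 - (1/2)q_M)q_M - 20q_M.
The leader's first-order condition 15 - q_M = 0 yields q_M = 15.
Then q_L = (60 - 15)/2 = 45/2.
Total output Q = 75/2, so price P = 65 - 75/2 = 55/2.

27.50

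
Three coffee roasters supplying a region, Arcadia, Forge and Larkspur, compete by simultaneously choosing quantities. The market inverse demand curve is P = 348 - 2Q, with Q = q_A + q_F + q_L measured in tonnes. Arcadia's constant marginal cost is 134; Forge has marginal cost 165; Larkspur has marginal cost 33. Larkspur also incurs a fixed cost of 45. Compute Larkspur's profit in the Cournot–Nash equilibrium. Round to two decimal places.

9339.50

Arcadia's profit: π_A = (348 - 2Q)q_A - (134q_A). Setting ∂π_A/∂q_A = 0: 214 - 4q_A - 2(q_F + q_L) = 0.
Forge's first-order condition: 183 - 4q_F - 2(q_A + q_L) = 0.
Larkspur's profit: π_L = (348 - 2Q)q_L - (33q_L). Setting ∂π_L/∂q_L = 0: 315 - 4q_L - 2(q_A + q_F) = 0.
Summing all 3 equations gives 712 − 8Q = 0, hence Q = 89.
Back-substituting: q_A = (214 − 178)/2 = 18, q_F = (183 − 178)/2 = 5/2, q_L = (315 − 178)/2 = 137/2.
Price P = 348 - 2·89 = 170.
Larkspur's profit: (170 - 33)·(137/2) - 45 = 9339.5000.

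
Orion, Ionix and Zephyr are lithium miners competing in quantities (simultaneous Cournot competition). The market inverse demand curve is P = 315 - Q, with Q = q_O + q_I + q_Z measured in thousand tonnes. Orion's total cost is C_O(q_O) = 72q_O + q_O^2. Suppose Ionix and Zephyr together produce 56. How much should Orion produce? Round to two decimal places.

46.75

With rivals' combined output fixed at 56, Orion's profit is π_O = (315 - 56 - q_O)q_O - (72q_O + q_O²) = (259 - q_O)q_O - (72q_O + q_O²).
∂π_O/∂q_O = 187 - 4q_O = 0, so q_O = 187/4.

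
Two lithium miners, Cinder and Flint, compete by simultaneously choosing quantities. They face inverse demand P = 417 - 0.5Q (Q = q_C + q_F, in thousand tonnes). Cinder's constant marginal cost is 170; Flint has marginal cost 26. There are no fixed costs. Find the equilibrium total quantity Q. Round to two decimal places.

425.33

Cinder's profit: π_C = (417 - 0.5Q)q_C - (170q_C). Setting ∂π_C/∂q_C = 0: 247 - q_C - (1/2)(q_F) = 0.
Flint's profit: π_F = (417 - 0.5Q)q_F - (26q_F). Setting ∂π_F/∂q_F = 0: 391 - q_F - (1/2)(q_C) = 0.
So q_C = (247 - (1/2)q_F) and q_F = (391 - (1/2)q_C).
Solving the pair: q_C = 206/3, q_F = 1070/3.
Total output Q = 206/3 + 1070/3 = 1276/3.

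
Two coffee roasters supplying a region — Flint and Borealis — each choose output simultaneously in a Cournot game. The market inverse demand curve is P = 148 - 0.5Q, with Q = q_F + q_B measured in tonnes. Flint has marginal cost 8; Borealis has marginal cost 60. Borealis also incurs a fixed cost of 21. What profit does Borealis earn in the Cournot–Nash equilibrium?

Flint's profit: π_F = (148 - 0.5Q)q_F - (8q_F). Setting ∂π_F/∂q_F = 0: 140 - q_F - (1/2)(q_B) = 0.
Borealis's first-order condition: 88 - q_B - (1/2)(q_F) = 0.
Rearranging gives the reaction functions q_F = (140 - (1/2)q_B) and q_B = (88 - (1/2)q_F).
Solving the pair: q_F = 128, q_B = 24.
Price P = 148 - (1/2)·152 = 72.
Borealis's profit: (72 - 60)·24 - 21 = 267.

267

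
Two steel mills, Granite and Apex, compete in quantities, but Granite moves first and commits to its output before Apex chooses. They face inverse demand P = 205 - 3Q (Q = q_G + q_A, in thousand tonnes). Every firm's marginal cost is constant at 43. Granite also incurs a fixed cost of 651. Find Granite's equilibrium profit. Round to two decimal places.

Solve by backward induction. Given q_G, the follower Apex maximises π_A = (205 - 3q_G - 3q_A)q_A - 43q_A.
∂π_A/∂q_A = 162 - 3q_G - 6q_A = 0 gives the reaction function q_A = (162 - 3q_G)/6.
The leader anticipates this reaction. Substituting into P = 205 - 3Q gives P = 124 - (3/2)q_G, so π_G = (124 - (3/2)q_G)q_G - 43q_G.
The leader's first-order condition 81 - 3q_G = 0 yields q_G = 27.
Then q_A = (162 - 3·27)/6 = 27/2.
Price P = 205 - 3·(81/2) = 167/2.
Granite's profit: (167/2 - 43)·27 - 651 = 885/2.

442.50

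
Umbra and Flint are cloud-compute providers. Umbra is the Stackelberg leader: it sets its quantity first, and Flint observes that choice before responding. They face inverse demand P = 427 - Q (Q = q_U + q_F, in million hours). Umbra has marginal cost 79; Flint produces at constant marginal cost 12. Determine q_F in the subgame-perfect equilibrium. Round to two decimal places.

Solve by backward induction. Given q_U, the follower Flint maximises π_F = (427 - q_U - q_F)q_F - 12q_F.
Follower FOC: 415 - q_U - 2q_F = 0, so q_F(q_U) = (415 - q_U)/2.
Umbra substitutes q_F(q_U) into its own profit: π_U = q_U(427 - q_U - (415 - q_U)/2) - 79q_U = (439/2 - (1/2)q_U)q_U - 79q_U.
Leader FOC: 281/2 - q_U = 0, so q_U = 281/2.
Then q_F = (415 - 281/2)/2 = 549/4.

137.25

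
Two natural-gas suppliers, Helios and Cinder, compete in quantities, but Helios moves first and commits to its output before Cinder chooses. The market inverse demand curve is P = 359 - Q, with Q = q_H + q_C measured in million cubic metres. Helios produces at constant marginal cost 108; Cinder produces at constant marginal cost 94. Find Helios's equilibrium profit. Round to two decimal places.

7021.13

Solve by backward induction. Given q_H, the follower Cinder maximises π_C = (359 - q_H - q_C)q_C - 94q_C.
∂π_C/∂q_C = 265 - q_H - 2q_C = 0 gives the reaction function q_C = (265 - q_H)/2.
Helios substitutes q_C(q_H) into its own profit: π_H = q_H(359 - q_H - (265 - q_H)/2) - 108q_H = (453/2 - (1/2)q_H)q_H - 108q_H.
Leader FOC: 237/2 - q_H = 0, so q_H = 237/2.
Then q_C = (265 - 237/2)/2 = 293/4.
Price P = 359 - 767/4 = 669/4.
Helios's profit: (669/4 - 108)·(237/2) = 7021.1250.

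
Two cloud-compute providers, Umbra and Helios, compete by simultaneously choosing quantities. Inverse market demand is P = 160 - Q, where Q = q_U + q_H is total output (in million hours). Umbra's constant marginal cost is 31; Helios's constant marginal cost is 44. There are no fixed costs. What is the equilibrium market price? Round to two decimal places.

Umbra's profit: π_U = (160 - Q)q_U - (31q_U). Setting ∂π_U/∂q_U = 0: 129 - 2q_U - (q_H) = 0.
Helios's profit: π_H = (160 - Q)q_H - (44q_H). Setting ∂π_H/∂q_H = 0: 116 - 2q_H - (q_U) = 0.
Best responses: q_U = (129 - q_H)/2, q_H = (116 - q_U)/2.
Solving the pair: q_U = 142/3, q_H = 103/3.
Total output Q = 245/3, so price P = 160 - 245/3 = 235/3.

78.33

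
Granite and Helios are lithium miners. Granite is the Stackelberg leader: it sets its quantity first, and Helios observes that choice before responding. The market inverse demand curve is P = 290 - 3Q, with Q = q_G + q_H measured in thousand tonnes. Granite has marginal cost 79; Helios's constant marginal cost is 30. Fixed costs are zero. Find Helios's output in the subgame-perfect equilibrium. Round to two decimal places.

29.83

Solve by backward induction. Given q_G, the follower Helios maximises π_H = (290 - 3q_G - 3q_H)q_H - 30q_H.
Setting the follower's marginal profit to zero, 260 - 3q_G - 6q_H = 0, i.e. q_H = (260 - 3q_G)/6.
The leader anticipates this reaction. Substituting into P = 290 - 3Q gives P = 160 - (3/2)q_G, so π_G = (160 - (3/2)q_G)q_G - 79q_G.
Leader FOC: 81 - 3q_G = 0, so q_G = 27.
Then q_H = (260 - 3·27)/6 = 179/6.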